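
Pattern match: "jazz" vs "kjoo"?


Pattern of "jazz": [0, 1, 2, 2]
Pattern of "kjoo": [0, 1, 2, 2]
Patterns match
Same pattern = Yes


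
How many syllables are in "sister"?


Word: "sister"
Syllable breakdown: sis-ter
Counting: 2 parts
= 2 syllables


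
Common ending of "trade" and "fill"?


Word 1: "trade"
Word 2: "fill"
Comparing from end:
  Pos -1: 'e' != 'l' (stop)
LCS = "" (length 0)


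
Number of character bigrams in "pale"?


Word: "pale" (length 4)
Number of 2-grams = length - 2 + 1 = 4 - 2 + 1
= 3


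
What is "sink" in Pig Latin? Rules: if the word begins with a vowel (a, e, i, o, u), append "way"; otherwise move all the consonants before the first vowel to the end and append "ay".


Word: "sink"
Starts with consonant(s) → move to end, add 'ay'
Consonant cluster: "s"
Pig Latin = "inksay"


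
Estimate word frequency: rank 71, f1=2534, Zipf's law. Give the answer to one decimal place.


Zipf's law: f(r) = f(1) / r
f(1) = 2534
f(71) = 2534 / 71
= 35.7 occurrences


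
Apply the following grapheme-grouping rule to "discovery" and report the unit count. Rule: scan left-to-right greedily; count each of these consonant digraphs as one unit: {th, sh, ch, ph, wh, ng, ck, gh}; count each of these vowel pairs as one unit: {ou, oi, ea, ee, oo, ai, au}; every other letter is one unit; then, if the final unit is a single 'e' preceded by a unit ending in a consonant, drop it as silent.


Word: "discovery" (9 letters)
Left-to-right scan:
  (1) 'd' (letter)
  (2) 'i' (letter)
  (3) 's' (letter)
  (4) 'c' (letter)
  (5) 'o' (letter)
  (6) 'v' (letter)
  (7) 'e' (letter)
  (8) 'r' (letter)
  (9) 'y' (letter)
Units from scan: 9
Sound units = 9 units


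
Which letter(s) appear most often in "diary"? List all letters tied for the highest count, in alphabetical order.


Word: "diary"
Letter counts:
  'a': 1
  'd': 1
  'i': 1
  'r': 1
  'y': 1
Maximum count = 1
Most frequent = 'a', 'd', 'i', 'r', 'y' (1 time each)


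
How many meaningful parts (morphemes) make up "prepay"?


Word: "prepay"
Morphemes: pre- + pay
Each morpheme carries meaning
= 2 morphemes


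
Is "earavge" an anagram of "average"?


Word 1: "average" → sorted: aaeegrv
Word 2: "earavge" → sorted: aaeegrv
Same letters? aaeegrv == aaeegrv
Anagram = Yes


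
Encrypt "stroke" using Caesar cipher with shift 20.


Word: "stroke"
Shift: 20
Each letter → (letter + shift) mod 26:
  's' (18) + 20 = 12 → 'm'
  't' (19) + 20 = 13 → 'n'
  'r' (17) + 20 = 11 → 'l'
  'o' (14) + 20 = 8 → 'i'
  'k' (10) + 20 = 4 → 'e'
  'e' (4) + 20 = 24 → 'y'
Result = "mnliey"


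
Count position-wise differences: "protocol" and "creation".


Comparing character by character (same length = 8):
  Pos 0: 'p' vs 'c' !=
  Pos 1: 'r' vs 'r' =
  Pos 2: 'o' vs 'e' !=
  Pos 3: 't' vs 'a' !=
  Pos 4: 'o' vs 't' !=
  Pos 5: 'c' vs 'i' !=
  Pos 6: 'o' vs 'o' =
  Pos 7: 'l' vs 'n' !=
Hamming distance = 6


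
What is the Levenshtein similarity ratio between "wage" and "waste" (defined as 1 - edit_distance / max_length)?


Word 1: "wage" (length 4)
Word 2: "waste" (length 5)
One optimal edit sequence:
  1. keep 'w'
  2. keep 'a'
  3. insert 's'  (+1)
  4. substitute 'g' -> 't'  (+1)
  5. keep 'e'
Edit distance = 2
Max length = max(4, 5) = 5
Similarity = 1 - 2/5
= 0.6000


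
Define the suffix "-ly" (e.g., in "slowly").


Suffix: -ly
Example: slowly = slow + -ly
Meaning = in a manner


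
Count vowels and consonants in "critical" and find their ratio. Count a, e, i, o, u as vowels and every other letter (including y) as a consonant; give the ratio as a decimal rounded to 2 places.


Word: "critical"
Vowels (a,e,i,o,u): 3
Consonants: 5
Ratio = 3/5
= 0.60


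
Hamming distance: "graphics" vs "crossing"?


Comparing character by character (same length = 8):
  Pos 0: 'g' vs 'c' !=
  Pos 1: 'r' vs 'r' =
  Pos 2: 'a' vs 'o' !=
  Pos 3: 'p' vs 's' !=
  Pos 4: 'h' vs 's' !=
  Pos 5: 'i' vs 'i' =
  Pos 6: 'c' vs 'n' !=
  Pos 7: 's' vs 'g' !=
Hamming distance = 6


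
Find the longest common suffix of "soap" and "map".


Word 1: "soap"
Word 2: "map"
Comparing from end:
  Pos -1: 'p' == 'p'
  Pos -2: 'a' == 'a'
  Pos -3: 'o' != 'm' (stop)
LCS = "ap" (length 2)


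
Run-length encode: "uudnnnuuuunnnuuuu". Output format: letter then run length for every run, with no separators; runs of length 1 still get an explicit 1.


String: "uudnnnuuuunnnuuuu"
Scanning for consecutive runs:
  'u' x 2
  'd' x 1
  'n' x 3
  'u' x 4
  'n' x 3
  'u' x 4
RLE = "u2d1n3u4n3u4"


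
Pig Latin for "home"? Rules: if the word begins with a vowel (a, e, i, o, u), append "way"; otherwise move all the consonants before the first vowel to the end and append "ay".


Word: "home"
Starts with consonant(s) → move to end, add 'ay'
Consonant cluster: "h"
Pig Latin = "omehay"


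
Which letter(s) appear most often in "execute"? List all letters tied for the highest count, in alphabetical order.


Word: "execute"
Letter counts:
  'c': 1
  'e': 3
  't': 1
  'u': 1
  'x': 1
Maximum count = 3
Most frequent = 'e' (3 times each)


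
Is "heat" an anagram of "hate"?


Word 1: "hate" → sorted: aeht
Word 2: "heat" → sorted: aeht
Same letters? aeht == aeht
Anagram = Yes


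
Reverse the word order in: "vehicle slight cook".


Original: "vehicle slight cook"
Words (1..n): vehicle | slight | cook
Reversed (n..1): cook | slight | vehicle
Result = "cook slight vehicle"


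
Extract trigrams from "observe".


Word: "observe" (length 7)
Number of trigrams = 7 - 3 + 1 = 5
  Position 0: "obs"
  Position 1: "bse"
  Position 2: "ser"
  Position 3: "erv"
  Position 4: "rve"
Trigrams = "obs", "bse", "ser", "erv", "rve"


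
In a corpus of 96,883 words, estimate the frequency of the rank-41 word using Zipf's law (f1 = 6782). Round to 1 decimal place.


Zipf's law: f(r) = f(1) / r
f(1) = 6782
f(41) = 6782 / 41
= 165.4 occurrences


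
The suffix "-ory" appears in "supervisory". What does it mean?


Suffix: -ory
Example: supervisory = supervise + -ory, with a spelling change
Meaning = relating to / place for


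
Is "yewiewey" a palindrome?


Word: "yewiewey"
Reversed: "yeweiwey"
Forward == Backward? yewiewey != yeweiwey
Palindrome = No


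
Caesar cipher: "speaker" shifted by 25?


Word: "speaker"
Shift: 25
Each letter → (letter + shift) mod 26:
  's' (18) + 25 = 17 → 'r'
  'p' (15) + 25 = 14 → 'o'
  'e' (4) + 25 = 3 → 'd'
  'a' (0) + 25 = 25 → 'z'
  'k' (10) + 25 = 9 → 'j'
  'e' (4) + 25 = 3 → 'd'
  'r' (17) + 25 = 16 → 'q'
Result = "rodzjdq"


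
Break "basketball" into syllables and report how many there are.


Word: "basketball"
Syllable breakdown: bas / ket / ball
Counting: 3 parts
= 3 syllables


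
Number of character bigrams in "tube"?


Word: "tube" (length 4)
Number of 2-grams = length - 2 + 1 = 4 - 2 + 1
= 3


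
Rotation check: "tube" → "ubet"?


Word: "tube", Candidate: "ubet"
Method: check if candidate is substring of word+word
"tubetube" contains "ubet"? Yes
Is rotation = Yes


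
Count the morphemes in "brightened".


Word: "brightened"
Morphemes: bright + -en + -ed
Each morpheme carries meaning
= 3 morphemes


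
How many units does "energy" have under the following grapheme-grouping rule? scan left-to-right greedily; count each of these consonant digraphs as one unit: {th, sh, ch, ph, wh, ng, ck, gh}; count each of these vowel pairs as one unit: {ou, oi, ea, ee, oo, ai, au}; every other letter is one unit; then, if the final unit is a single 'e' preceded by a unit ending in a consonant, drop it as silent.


Word: "energy" (6 letters)
Left-to-right scan:
  1. 'e' (letter)
  2. 'n' (letter)
  3. 'e' (letter)
  4. 'r' (letter)
  5. 'g' (letter)
  6. 'y' (letter)
Units from scan: 6
Sound units = 6 units


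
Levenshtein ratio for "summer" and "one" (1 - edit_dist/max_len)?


Word 1: "summer" (length 6)
Word 2: "one" (length 3)
One optimal edit sequence:
  1. delete 's'  (+1)
  2. delete 'u'  (+1)
  3. substitute 'm' -> 'o'  (+1)
  4. substitute 'm' -> 'n'  (+1)
  5. keep 'e'
  6. delete 'r'  (+1)
Edit distance = 5
Max length = max(6, 3) = 6
Similarity = 1 - 5/6
= 0.1667


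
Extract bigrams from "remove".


Word: "remove" (length 6)
Number of bigrams = 6 - 2 + 1 = 5
  Position 0: "re"
  Position 1: "em"
  Position 2: "mo"
  Position 3: "ov"
  Position 4: "ve"
Bigrams = "re", "em", "mo", "ov", "ve"


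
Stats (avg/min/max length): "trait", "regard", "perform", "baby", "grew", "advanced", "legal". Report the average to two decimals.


Lengths: "trait"=5, "regard"=6, "perform"=7, "baby"=4, "grew"=4, "advanced"=8, "legal"=5
Sum = 39, Count = 7
Average = 39/7 = 5.57
= avg=5.57, min=4, max=8


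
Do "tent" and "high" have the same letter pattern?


Pattern of "tent": [0, 1, 2, 0]
Pattern of "high": [0, 1, 2, 0]
Patterns match
Same pattern = Yes


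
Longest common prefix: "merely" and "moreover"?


Word 1: "merely"
Word 2: "moreover"
Comparing from start:
  Pos 0: 'm' == 'm'
  Pos 1: 'e' != 'o' (stop)
LCP = "m" (length 1)


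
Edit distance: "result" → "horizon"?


Word 1: "result" (length 6)
Word 2: "horizon" (length 7)
One optimal edit sequence (insert/delete/substitute each cost 1):
  1. insert 'h'  (+1)
  2. substitute 'r' -> 'o'  (+1)
  3. substitute 'e' -> 'r'  (+1)
  4. substitute 's' -> 'i'  (+1)
  5. substitute 'u' -> 'z'  (+1)
  6. substitute 'l' -> 'o'  (+1)
  7. substitute 't' -> 'n'  (+1)
Total edit operations: 7
Edit distance = 7


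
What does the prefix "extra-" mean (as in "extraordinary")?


Prefix: extra-
Example: extraordinary (extra- + ordinary)
Meaning = beyond


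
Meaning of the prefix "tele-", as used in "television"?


Prefix: tele-
Example: television (tele- + vision)
Meaning = distant


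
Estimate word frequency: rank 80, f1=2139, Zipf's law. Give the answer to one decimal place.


Zipf's law: f(r) = f(1) / r
f(1) = 2139
f(80) = 2139 / 80
= 26.7 occurrences


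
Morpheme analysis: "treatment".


Word: "treatment"
Morphemes: treat / -ment
Each morpheme carries meaning
= 2 morphemes


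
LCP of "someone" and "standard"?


Word 1: "someone"
Word 2: "standard"
Comparing from start:
  Pos 0: 's' == 's'
  Pos 1: 'o' != 't' (stop)
LCP = "s" (length 1)


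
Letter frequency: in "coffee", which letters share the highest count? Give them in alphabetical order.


Word: "coffee"
Letter counts:
  'c': 1
  'e': 2
  'f': 2
  'o': 1
Maximum count = 2
Most frequent = 'e', 'f' (2 times each)


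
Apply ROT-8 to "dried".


Word: "dried"
Shift: 8
Each letter → (letter + shift) mod 26:
  'd' (3) + 8 = 11 → 'l'
  'r' (17) + 8 = 25 → 'z'
  'i' (8) + 8 = 16 → 'q'
  'e' (4) + 8 = 12 → 'm'
  'd' (3) + 8 = 11 → 'l'
Result = "lzqml"


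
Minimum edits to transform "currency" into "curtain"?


Word 1: "currency" (length 8)
Word 2: "curtain" (length 7)
One optimal edit sequence (insert/delete/substitute each cost 1):
  1. keep 'c'
  2. keep 'u'
  3. delete 'r'  (+1)
  4. keep 'r'
  5. substitute 'e' -> 't'  (+1)
  6. substitute 'n' -> 'a'  (+1)
  7. substitute 'c' -> 'i'  (+1)
  8. substitute 'y' -> 'n'  (+1)
Total edit operations: 5
Edit distance = 5


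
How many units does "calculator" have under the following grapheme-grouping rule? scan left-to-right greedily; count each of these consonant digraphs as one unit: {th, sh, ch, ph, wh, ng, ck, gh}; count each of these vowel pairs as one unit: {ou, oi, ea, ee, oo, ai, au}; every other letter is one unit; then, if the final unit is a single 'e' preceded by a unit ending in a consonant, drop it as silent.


Word: "calculator" (10 letters)
Left-to-right scan:
  (1) 'c' (letter)
  (2) 'a' (letter)
  (3) 'l' (letter)
  (4) 'c' (letter)
  (5) 'u' (letter)
  (6) 'l' (letter)
  (7) 'a' (letter)
  (8) 't' (letter)
  (9) 'o' (letter)
  (10) 'r' (letter)
Units from scan: 10
Sound units = 10 units


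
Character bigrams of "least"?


Word: "least" (length 5)
Number of bigrams = 5 - 2 + 1 = 4
  Position 0: "le"
  Position 1: "ea"
  Position 2: "as"
  Position 3: "st"
Bigrams = "le", "ea", "as", "st"


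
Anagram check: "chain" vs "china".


Word 1: "chain" → sorted: achin
Word 2: "china" → sorted: achin
Same letters? achin == achin
Anagram = Yes


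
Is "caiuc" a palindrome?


Word: "caiuc"
Reversed: "cuiac"
Forward == Backward? caiuc != cuiac
Palindrome = No


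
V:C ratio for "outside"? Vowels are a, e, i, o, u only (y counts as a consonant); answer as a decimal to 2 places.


Word: "outside"
Vowels (a,e,i,o,u): 4
Consonants: 3
Ratio = 4/3
= 1.33


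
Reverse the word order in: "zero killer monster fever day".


Original: "zero killer monster fever day"
Words (1..n): zero | killer | monster | fever | day
Reversed (n..1): day | fever | monster | killer | zero
Result = "day fever monster killer zero"


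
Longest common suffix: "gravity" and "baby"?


Word 1: "gravity"
Word 2: "baby"
Comparing from end:
  Pos -1: 'y' == 'y'
  Pos -2: 't' != 'b' (stop)
LCS = "y" (length 1)


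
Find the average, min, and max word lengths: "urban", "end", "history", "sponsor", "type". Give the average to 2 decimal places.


Lengths: "urban"=5, "end"=3, "history"=7, "sponsor"=7, "type"=4
Sum = 26, Count = 5
Average = 26/5 = 5.20
= avg=5.20, min=3, max=7


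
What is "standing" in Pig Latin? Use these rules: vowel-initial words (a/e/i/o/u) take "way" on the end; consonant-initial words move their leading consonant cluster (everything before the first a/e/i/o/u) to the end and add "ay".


Word: "standing"
Starts with consonant(s) → move to end, add 'ay'
Consonant cluster: "st"
Pig Latin = "andingstay"


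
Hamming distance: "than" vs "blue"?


Comparing character by character (same length = 4):
  Pos 0: 't' vs 'b' !=
  Pos 1: 'h' vs 'l' !=
  Pos 2: 'a' vs 'u' !=
  Pos 3: 'n' vs 'e' !=
Hamming distance = 4


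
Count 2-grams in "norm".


Word: "norm" (length 4)
Number of 2-grams = length - 2 + 1 = 4 - 2 + 1
= 3


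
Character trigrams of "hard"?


Word: "hard" (length 4)
Number of trigrams = 4 - 3 + 1 = 2
  Position 0: "har"
  Position 1: "ard"
Trigrams = "har", "ard"


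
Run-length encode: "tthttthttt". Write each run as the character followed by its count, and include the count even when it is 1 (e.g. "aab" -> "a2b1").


String: "tthttthttt"
Scanning for consecutive runs:
  't' x 2
  'h' x 1
  't' x 3
  'h' x 1
  't' x 3
RLE = "t2h1t3h1t3"


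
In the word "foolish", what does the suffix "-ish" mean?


Suffix: -ish
Example: foolish = fool + -ish
Meaning = somewhat / having the qualities of


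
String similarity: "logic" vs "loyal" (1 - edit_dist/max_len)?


Word 1: "logic" (length 5)
Word 2: "loyal" (length 5)
One optimal edit sequence:
  1. keep 'l'
  2. keep 'o'
  3. substitute 'g' -> 'y'  (+1)
  4. substitute 'i' -> 'a'  (+1)
  5. substitute 'c' -> 'l'  (+1)
Edit distance = 3
Max length = max(5, 5) = 5
Similarity = 1 - 3/5
= 0.4000


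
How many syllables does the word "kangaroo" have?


Word: "kangaroo"
Syllable breakdown: kan / ga / roo
Counting: 3 parts
= 3 syllables


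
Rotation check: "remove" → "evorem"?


Word: "remove", Candidate: "evorem"
Method: check if candidate is substring of word+word
"removeremove" contains "evorem"? No
Is rotation = No


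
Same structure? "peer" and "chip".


Pattern of "peer": [0, 1, 1, 2]
Pattern of "chip": [0, 1, 2, 3]
Patterns do not match
Same pattern = No


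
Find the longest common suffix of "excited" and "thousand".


Word 1: "excited"
Word 2: "thousand"
Comparing from end:
  Pos -1: 'd' == 'd'
  Pos -2: 'e' != 'n' (stop)
LCS = "d" (length 1)


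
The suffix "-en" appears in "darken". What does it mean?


Suffix: -en
Example: darken (dark + -en)
Meaning = to make / become


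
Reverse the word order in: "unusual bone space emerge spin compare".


Original: "unusual bone space emerge spin compare"
Words (1..n): unusual | bone | space | emerge | spin | compare
Reversed (n..1): compare | spin | emerge | space | bone | unusual
Result = "compare spin emerge space bone unusual"


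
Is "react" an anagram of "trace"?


Word 1: "trace" → sorted: acert
Word 2: "react" → sorted: acert
Same letters? acert == acert
Anagram = Yes


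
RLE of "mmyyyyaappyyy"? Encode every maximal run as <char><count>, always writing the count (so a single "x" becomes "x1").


String: "mmyyyyaappyyy"
Scanning for consecutive runs:
  'm' x 2
  'y' x 4
  'a' x 2
  'p' x 2
  'y' x 3
RLE = "m2y4a2p2y3"


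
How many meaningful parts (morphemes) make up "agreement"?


Word: "agreement"
Morphemes: agree | -ment
Each morpheme carries meaning
= 2 morphemes


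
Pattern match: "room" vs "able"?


Pattern of "room": [0, 1, 1, 2]
Pattern of "able": [0, 1, 2, 3]
Patterns do not match
Same pattern = No


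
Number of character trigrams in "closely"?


Word: "closely" (length 7)
Number of 3-grams = length - 3 + 1 = 7 - 3 + 1
= 5


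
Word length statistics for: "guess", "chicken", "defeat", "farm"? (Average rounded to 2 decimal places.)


Lengths: "guess"=5, "chicken"=7, "defeat"=6, "farm"=4
Sum = 22, Count = 4
Average = 22/4 = 5.50
= avg=5.50, min=4, max=7


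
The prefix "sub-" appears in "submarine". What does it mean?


Prefix: sub-
Example: submarine = sub- + marine
Meaning = under / below


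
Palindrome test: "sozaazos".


Word: "sozaazos"
Reversed: "sozaazos"
Forward == Backward? sozaazos == sozaazos
Palindrome = Yes


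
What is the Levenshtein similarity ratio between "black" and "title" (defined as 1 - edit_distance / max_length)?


Word 1: "black" (length 5)
Word 2: "title" (length 5)
One optimal edit sequence:
  1. substitute 'b' -> 't'  (+1)
  2. substitute 'l' -> 'i'  (+1)
  3. substitute 'a' -> 't'  (+1)
  4. substitute 'c' -> 'l'  (+1)
  5. substitute 'k' -> 'e'  (+1)
Edit distance = 5
Max length = max(5, 5) = 5
Similarity = 1 - 5/5
= 0.0000


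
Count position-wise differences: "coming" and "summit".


Comparing character by character (same length = 6):
  Pos 0: 'c' vs 's' !=
  Pos 1: 'o' vs 'u' !=
  Pos 2: 'm' vs 'm' =
  Pos 3: 'i' vs 'm' !=
  Pos 4: 'n' vs 'i' !=
  Pos 5: 'g' vs 't' !=
Hamming distance = 5


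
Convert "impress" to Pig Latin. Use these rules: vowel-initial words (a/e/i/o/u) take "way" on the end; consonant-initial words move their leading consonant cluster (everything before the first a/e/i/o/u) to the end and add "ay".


Word: "impress"
Starts with vowel → add 'way'
Pig Latin = "impressway"


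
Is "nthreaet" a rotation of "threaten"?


Word: "threaten", Candidate: "nthreaet"
Method: check if candidate is substring of word+word
"threatenthreaten" contains "nthreaet"? No
Is rotation = No


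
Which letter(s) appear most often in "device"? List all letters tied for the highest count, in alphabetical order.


Word: "device"
Letter counts:
  'c': 1
  'd': 1
  'e': 2
  'i': 1
  'v': 1
Maximum count = 2
Most frequent = 'e' (2 times each)


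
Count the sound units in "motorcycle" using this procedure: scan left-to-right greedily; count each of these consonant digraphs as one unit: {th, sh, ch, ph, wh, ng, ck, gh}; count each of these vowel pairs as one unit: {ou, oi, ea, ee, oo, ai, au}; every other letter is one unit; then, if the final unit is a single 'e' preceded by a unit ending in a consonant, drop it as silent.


Word: "motorcycle" (10 letters)
Left-to-right scan:
  [1] 'm' (letter)
  [2] 'o' (letter)
  [3] 't' (letter)
  [4] 'o' (letter)
  [5] 'r' (letter)
  [6] 'c' (letter)
  [7] 'y' (letter)
  [8] 'c' (letter)
  [9] 'l' (letter)
  [10] 'e' (letter)
Units from scan: 10
Final unit is 'e' after a consonant -> drop as silent (-1)
Sound units = 9 units


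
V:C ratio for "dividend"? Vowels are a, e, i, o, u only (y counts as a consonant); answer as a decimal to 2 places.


Word: "dividend"
Vowels (a,e,i,o,u): 3
Consonants: 5
Ratio = 3/5
= 0.60


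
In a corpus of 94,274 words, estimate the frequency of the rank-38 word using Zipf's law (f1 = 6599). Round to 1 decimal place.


Zipf's law: f(r) = f(1) / r
f(1) = 6599
f(38) = 6599 / 38
= 173.7 occurrences


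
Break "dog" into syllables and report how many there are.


Word: "dog"
Syllable breakdown: dog
Counting: 1 part
= 1 syllable


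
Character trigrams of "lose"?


Word: "lose" (length 4)
Number of trigrams = 4 - 3 + 1 = 2
  Position 0: "los"
  Position 1: "ose"
Trigrams = "los", "ose"


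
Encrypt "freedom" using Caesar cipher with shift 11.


Word: "freedom"
Shift: 11
Each letter → (letter + shift) mod 26:
  'f' (5) + 11 = 16 → 'q'
  'r' (17) + 11 = 2 → 'c'
  'e' (4) + 11 = 15 → 'p'
  'e' (4) + 11 = 15 → 'p'
  'd' (3) + 11 = 14 → 'o'
  'o' (14) + 11 = 25 → 'z'
  'm' (12) + 11 = 23 → 'x'
Result = "qcppozx"


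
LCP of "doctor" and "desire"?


Word 1: "doctor"
Word 2: "desire"
Comparing from start:
  Pos 0: 'd' == 'd'
  Pos 1: 'o' != 'e' (stop)
LCP = "d" (length 1)


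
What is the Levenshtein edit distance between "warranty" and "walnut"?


Word 1: "warranty" (length 8)
Word 2: "walnut" (length 6)
One optimal edit sequence (insert/delete/substitute each cost 1):
  1. keep 'w'
  2. keep 'a'
  3. delete 'r'  (+1)
  4. delete 'r'  (+1)
  5. substitute 'a' -> 'l'  (+1)
  6. keep 'n'
  7. substitute 't' -> 'u'  (+1)
  8. substitute 'y' -> 't'  (+1)
Total edit operations: 5
Edit distance = 5


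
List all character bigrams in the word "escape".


Word: "escape" (length 6)
Number of bigrams = 6 - 2 + 1 = 5
  Position 0: "es"
  Position 1: "sc"
  Position 2: "ca"
  Position 3: "ap"
  Position 4: "pe"
Bigrams = "es", "sc", "ca", "ap", "pe"


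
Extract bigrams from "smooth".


Word: "smooth" (length 6)
Number of bigrams = 6 - 2 + 1 = 5
  Position 0: "sm"
  Position 1: "mo"
  Position 2: "oo"
  Position 3: "ot"
  Position 4: "th"
Bigrams = "sm", "mo", "oo", "ot", "th"


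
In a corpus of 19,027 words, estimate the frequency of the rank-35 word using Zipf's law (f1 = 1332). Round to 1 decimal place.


Zipf's law: f(r) = f(1) / r
f(1) = 1332
f(35) = 1332 / 35
= 38.1 occurrences


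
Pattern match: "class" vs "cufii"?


Pattern of "class": [0, 1, 2, 3, 3]
Pattern of "cufii": [0, 1, 2, 3, 3]
Patterns match
Same pattern = Yes


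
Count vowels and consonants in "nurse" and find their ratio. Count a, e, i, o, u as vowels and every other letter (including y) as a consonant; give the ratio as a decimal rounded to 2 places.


Word: "nurse"
Vowels (a,e,i,o,u): 2
Consonants: 3
Ratio = 2/3
= 0.67


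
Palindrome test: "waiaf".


Word: "waiaf"
Reversed: "faiaw"
Forward == Backward? waiaf != faiaw
Palindrome = No


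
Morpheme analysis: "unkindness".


Word: "unkindness"
Morphemes: un- / kind / -ness
Each morpheme carries meaning
= 3 morphemes


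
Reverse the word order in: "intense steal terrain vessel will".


Original: "intense steal terrain vessel will"
Words (1..n): intense | steal | terrain | vessel | will
Reversed (n..1): will | vessel | terrain | steal | intense
Result = "will vessel terrain steal intense"


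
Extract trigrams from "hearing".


Word: "hearing" (length 7)
Number of trigrams = 7 - 3 + 1 = 5
  Position 0: "hea"
  Position 1: "ear"
  Position 2: "ari"
  Position 3: "rin"
  Position 4: "ing"
Trigrams = "hea", "ear", "ari", "rin", "ing"


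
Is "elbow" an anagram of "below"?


Word 1: "below" → sorted: below
Word 2: "elbow" → sorted: below
Same letters? below == below
Anagram = Yes


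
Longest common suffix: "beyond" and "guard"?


Word 1: "beyond"
Word 2: "guard"
Comparing from end:
  Pos -1: 'd' == 'd'
  Pos -2: 'n' != 'r' (stop)
LCS = "d" (length 1)


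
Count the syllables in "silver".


Word: "silver"
Syllable breakdown: sil · ver
Counting: 2 parts
= 2 syllables


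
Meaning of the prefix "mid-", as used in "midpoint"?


Prefix: mid-
Example: midpoint (mid- + point)
Meaning = middle


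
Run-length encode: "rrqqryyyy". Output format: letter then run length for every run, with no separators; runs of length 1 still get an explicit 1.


String: "rrqqryyyy"
Scanning for consecutive runs:
  'r' x 2
  'q' x 2
  'r' x 1
  'y' x 4
RLE = "r2q2r1y4"


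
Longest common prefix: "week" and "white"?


Word 1: "week"
Word 2: "white"
Comparing from start:
  Pos 0: 'w' == 'w'
  Pos 1: 'e' != 'h' (stop)
LCP = "w" (length 1)


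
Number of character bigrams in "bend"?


Word: "bend" (length 4)
Number of 2-grams = length - 2 + 1 = 4 - 2 + 1
= 3


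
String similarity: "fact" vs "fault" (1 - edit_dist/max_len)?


Word 1: "fact" (length 4)
Word 2: "fault" (length 5)
One optimal edit sequence:
  1. keep 'f'
  2. keep 'a'
  3. insert 'u'  (+1)
  4. substitute 'c' -> 'l'  (+1)
  5. keep 't'
Edit distance = 2
Max length = max(4, 5) = 5
Similarity = 1 - 2/5
= 0.6000


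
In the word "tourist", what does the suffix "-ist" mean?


Suffix: -ist
Example: tourist = tour + -ist
Meaning = one who practices


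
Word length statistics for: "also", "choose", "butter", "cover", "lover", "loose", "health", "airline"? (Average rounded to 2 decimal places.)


Lengths: "also"=4, "choose"=6, "butter"=6, "cover"=5, "lover"=5, "loose"=5, "health"=6, "airline"=7
Sum = 44, Count = 8
Average = 44/8 = 5.50
= avg=5.50, min=4, max=7


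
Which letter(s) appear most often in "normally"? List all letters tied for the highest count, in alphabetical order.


Word: "normally"
Letter counts:
  'a': 1
  'l': 2
  'm': 1
  'n': 1
  'o': 1
  'r': 1
  'y': 1
Maximum count = 2
Most frequent = 'l' (2 times each)


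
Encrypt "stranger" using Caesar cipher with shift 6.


Word: "stranger"
Shift: 6
Each letter → (letter + shift) mod 26:
  's' (18) + 6 = 24 → 'y'
  't' (19) + 6 = 25 → 'z'
  'r' (17) + 6 = 23 → 'x'
  'a' (0) + 6 = 6 → 'g'
  'n' (13) + 6 = 19 → 't'
  'g' (6) + 6 = 12 → 'm'
  'e' (4) + 6 = 10 → 'k'
  'r' (17) + 6 = 23 → 'x'
Result = "yzxgtmkx"


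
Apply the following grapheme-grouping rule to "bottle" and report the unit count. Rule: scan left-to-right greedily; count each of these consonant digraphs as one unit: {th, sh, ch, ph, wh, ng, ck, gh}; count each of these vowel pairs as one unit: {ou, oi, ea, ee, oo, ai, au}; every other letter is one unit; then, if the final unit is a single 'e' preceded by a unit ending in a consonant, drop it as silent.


Word: "bottle" (6 letters)
Left-to-right scan:
  1. 'b' (letter)
  2. 'o' (letter)
  3. 't' (letter)
  4. 't' (letter)
  5. 'l' (letter)
  6. 'e' (letter)
Units from scan: 6
Final unit is 'e' after a consonant -> drop as silent (-1)
Sound units = 5 units


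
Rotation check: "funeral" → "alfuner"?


Word: "funeral", Candidate: "alfuner"
Method: check if candidate is substring of word+word
"funeralfuneral" contains "alfuner"? Yes
Is rotation = Yes


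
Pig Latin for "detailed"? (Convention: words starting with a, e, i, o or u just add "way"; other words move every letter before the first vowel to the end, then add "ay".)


Word: "detailed"
Starts with consonant(s) → move to end, add 'ay'
Consonant cluster: "d"
Pig Latin = "etailedday"


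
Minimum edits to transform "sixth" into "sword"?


Word 1: "sixth" (length 5)
Word 2: "sword" (length 5)
One optimal edit sequence (insert/delete/substitute each cost 1):
  1. keep 's'
  2. substitute 'i' -> 'w'  (+1)
  3. substitute 'x' -> 'o'  (+1)
  4. substitute 't' -> 'r'  (+1)
  5. substitute 'h' -> 'd'  (+1)
Total edit operations: 4
Edit distance = 4


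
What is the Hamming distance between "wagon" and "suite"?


Comparing character by character (same length = 5):
  Pos 0: 'w' vs 's' !=
  Pos 1: 'a' vs 'u' !=
  Pos 2: 'g' vs 'i' !=
  Pos 3: 'o' vs 't' !=
  Pos 4: 'n' vs 'e' !=
Hamming distance = 5


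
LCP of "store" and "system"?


Word 1: "store"
Word 2: "system"
Comparing from start:
  Pos 0: 's' == 's'
  Pos 1: 't' != 'y' (stop)
LCP = "s" (length 1)


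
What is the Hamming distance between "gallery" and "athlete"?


Comparing character by character (same length = 7):
  Pos 0: 'g' vs 'a' !=
  Pos 1: 'a' vs 't' !=
  Pos 2: 'l' vs 'h' !=
  Pos 3: 'l' vs 'l' =
  Pos 4: 'e' vs 'e' =
  Pos 5: 'r' vs 't' !=
  Pos 6: 'y' vs 'e' !=
Hamming distance = 5


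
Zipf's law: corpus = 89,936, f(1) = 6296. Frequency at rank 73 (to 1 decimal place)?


Zipf's law: f(r) = f(1) / r
f(1) = 6296
f(73) = 6296 / 73
= 86.2 occurrences


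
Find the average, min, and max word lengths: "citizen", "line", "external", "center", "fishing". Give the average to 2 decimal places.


Lengths: "citizen"=7, "line"=4, "external"=8, "center"=6, "fishing"=7
Sum = 32, Count = 5
Average = 32/5 = 6.40
= avg=6.40, min=4, max=8


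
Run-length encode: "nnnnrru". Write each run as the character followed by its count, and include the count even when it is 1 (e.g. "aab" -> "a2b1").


String: "nnnnrru"
Scanning for consecutive runs:
  'n' x 4
  'r' x 2
  'u' x 1
RLE = "n4r2u1"


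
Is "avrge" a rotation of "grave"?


Word: "grave", Candidate: "avrge"
Method: check if candidate is substring of word+word
"gravegrave" contains "avrge"? No
Is rotation = No


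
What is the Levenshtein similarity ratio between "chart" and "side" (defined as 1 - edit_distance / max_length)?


Word 1: "chart" (length 5)
Word 2: "side" (length 4)
One optimal edit sequence:
  1. delete 'c'  (+1)
  2. substitute 'h' -> 's'  (+1)
  3. substitute 'a' -> 'i'  (+1)
  4. substitute 'r' -> 'd'  (+1)
  5. substitute 't' -> 'e'  (+1)
Edit distance = 5
Max length = max(5, 4) = 5
Similarity = 1 - 5/5
= 0.0000


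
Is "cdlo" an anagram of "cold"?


Word 1: "cold" → sorted: cdlo
Word 2: "cdlo" → sorted: cdlo
Same letters? cdlo == cdlo
Anagram = Yes


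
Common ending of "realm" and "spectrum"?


Word 1: "realm"
Word 2: "spectrum"
Comparing from end:
  Pos -1: 'm' == 'm'
  Pos -2: 'l' != 'u' (stop)
LCS = "m" (length 1)


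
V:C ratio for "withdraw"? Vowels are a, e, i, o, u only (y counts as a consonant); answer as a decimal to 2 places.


Word: "withdraw"
Vowels (a,e,i,o,u): 2
Consonants: 6
Ratio = 2/6
= 0.33


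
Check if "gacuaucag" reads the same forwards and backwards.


Word: "gacuaucag"
Reversed: "gacuaucag"
Forward == Backward? gacuaucag == gacuaucag
Palindrome = Yes


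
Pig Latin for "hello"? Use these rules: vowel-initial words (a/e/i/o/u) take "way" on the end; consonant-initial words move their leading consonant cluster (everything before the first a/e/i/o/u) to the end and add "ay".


Word: "hello"
Starts with consonant(s) → move to end, add 'ay'
Consonant cluster: "h"
Pig Latin = "ellohay"


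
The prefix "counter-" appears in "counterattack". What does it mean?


Prefix: counter-
As in: counterattack -> counter- + attack
Meaning = against / opposite


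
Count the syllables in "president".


Word: "president"
Syllable breakdown: pres-i-dent
Counting: 3 parts
= 3 syllables


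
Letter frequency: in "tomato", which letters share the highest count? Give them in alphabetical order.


Word: "tomato"
Letter counts:
  'a': 1
  'm': 1
  'o': 2
  't': 2
Maximum count = 2
Most frequent = 'o', 't' (2 times each)


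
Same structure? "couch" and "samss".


Pattern of "couch": [0, 1, 2, 0, 3]
Pattern of "samss": [0, 1, 2, 0, 0]
Patterns do not match
Same pattern = No


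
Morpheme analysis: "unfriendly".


Word: "unfriendly"
Morphemes: un- / friend / -ly
Each morpheme carries meaning
= 3 morphemes


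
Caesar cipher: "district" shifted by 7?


Word: "district"
Shift: 7
Each letter → (letter + shift) mod 26:
  'd' (3) + 7 = 10 → 'k'
  'i' (8) + 7 = 15 → 'p'
  's' (18) + 7 = 25 → 'z'
  't' (19) + 7 = 0 → 'a'
  'r' (17) + 7 = 24 → 'y'
  'i' (8) + 7 = 15 → 'p'
  'c' (2) + 7 = 9 → 'j'
  't' (19) + 7 = 0 → 'a'
Result = "kpzaypja"


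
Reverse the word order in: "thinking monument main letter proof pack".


Original: "thinking monument main letter proof pack"
Words (1..n): thinking | monument | main | letter | proof | pack
Reversed (n..1): pack | proof | letter | main | monument | thinking
Result = "pack proof letter main monument thinking"


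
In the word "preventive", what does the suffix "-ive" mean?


Suffix: -ive
Example: preventive = prevent + -ive
Meaning = tending to


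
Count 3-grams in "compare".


Word: "compare" (length 7)
Number of 3-grams = length - 3 + 1 = 7 - 3 + 1
= 5


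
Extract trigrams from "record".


Word: "record" (length 6)
Number of trigrams = 6 - 3 + 1 = 4
  Position 0: "rec"
  Position 1: "eco"
  Position 2: "cor"
  Position 3: "ord"
Trigrams = "rec", "eco", "cor", "ord"


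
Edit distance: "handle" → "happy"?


Word 1: "handle" (length 6)
Word 2: "happy" (length 5)
One optimal edit sequence (insert/delete/substitute each cost 1):
  1. keep 'h'
  2. keep 'a'
  3. delete 'n'  (+1)
  4. substitute 'd' -> 'p'  (+1)
  5. substitute 'l' -> 'p'  (+1)
  6. substitute 'e' -> 'y'  (+1)
Total edit operations: 4
Edit distance = 4


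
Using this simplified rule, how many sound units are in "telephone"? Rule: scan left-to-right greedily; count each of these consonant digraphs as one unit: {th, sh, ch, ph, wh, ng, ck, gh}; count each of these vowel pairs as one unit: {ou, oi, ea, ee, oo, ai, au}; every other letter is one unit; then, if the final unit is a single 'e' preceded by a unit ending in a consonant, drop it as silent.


Word: "telephone" (9 letters)
Left-to-right scan:
  (1) 't' (letter)
  (2) 'e' (letter)
  (3) 'l' (letter)
  (4) 'e' (letter)
  (5) 'ph' (digraph)
  (6) 'o' (letter)
  (7) 'n' (letter)
  (8) 'e' (letter)
Units from scan: 8
Final unit is 'e' after a consonant -> drop as silent (-1)
Sound units = 7 units


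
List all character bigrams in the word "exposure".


Word: "exposure" (length 8)
Number of bigrams = 8 - 2 + 1 = 7
  Position 0: "ex"
  Position 1: "xp"
  Position 2: "po"
  Position 3: "os"
  Position 4: "su"
  Position 5: "ur"
  Position 6: "re"
Bigrams = "ex", "xp", "po", "os", "su", "ur", "re"


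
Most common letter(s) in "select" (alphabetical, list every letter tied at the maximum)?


Word: "select"
Letter counts:
  'c': 1
  'e': 2
  'l': 1
  's': 1
  't': 1
Maximum count = 2
Most frequent = 'e' (2 times each)


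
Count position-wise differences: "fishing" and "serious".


Comparing character by character (same length = 7):
  Pos 0: 'f' vs 's' !=
  Pos 1: 'i' vs 'e' !=
  Pos 2: 's' vs 'r' !=
  Pos 3: 'h' vs 'i' !=
  Pos 4: 'i' vs 'o' !=
  Pos 5: 'n' vs 'u' !=
  Pos 6: 'g' vs 's' !=
Hamming distance = 7


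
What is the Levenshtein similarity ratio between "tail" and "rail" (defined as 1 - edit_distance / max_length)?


Word 1: "tail" (length 4)
Word 2: "rail" (length 4)
One optimal edit sequence:
  1. substitute 't' -> 'r'  (+1)
  2. keep 'a'
  3. keep 'i'
  4. keep 'l'
Edit distance = 1
Max length = max(4, 4) = 4
Similarity = 1 - 1/4
= 0.7500


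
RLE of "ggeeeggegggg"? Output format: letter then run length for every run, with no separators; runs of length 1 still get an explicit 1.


String: "ggeeeggegggg"
Scanning for consecutive runs:
  'g' x 2
  'e' x 3
  'g' x 2
  'e' x 1
  'g' x 4
RLE = "g2e3g2e1g4"


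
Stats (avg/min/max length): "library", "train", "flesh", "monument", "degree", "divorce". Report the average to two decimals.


Lengths: "library"=7, "train"=5, "flesh"=5, "monument"=8, "degree"=6, "divorce"=7
Sum = 38, Count = 6
Average = 38/6 = 6.33
= avg=6.33, min=5, max=8


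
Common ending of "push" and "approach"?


Word 1: "push"
Word 2: "approach"
Comparing from end:
  Pos -1: 'h' == 'h'
  Pos -2: 's' != 'c' (stop)
LCS = "h" (length 1)


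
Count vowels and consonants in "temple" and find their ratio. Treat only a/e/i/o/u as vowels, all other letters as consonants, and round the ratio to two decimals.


Word: "temple"
Vowels (a,e,i,o,u): 2
Consonants: 4
Ratio = 2/4
= 0.50


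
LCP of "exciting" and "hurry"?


Word 1: "exciting"
Word 2: "hurry"
Comparing from start:
  Pos 0: 'e' != 'h' (stop)
LCP = "" (length 0)


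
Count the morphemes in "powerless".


Word: "powerless"
Morphemes: power / -less
Each morpheme carries meaning
= 2 morphemes


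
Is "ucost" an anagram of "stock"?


Word 1: "stock" → sorted: ckost
Word 2: "ucost" → sorted: costu
Same letters? ckost != costu
Anagram = No


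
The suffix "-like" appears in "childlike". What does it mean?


Suffix: -like
As in: childlike -> child + -like
Meaning = resembling


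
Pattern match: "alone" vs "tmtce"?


Pattern of "alone": [0, 1, 2, 3, 4]
Pattern of "tmtce": [0, 1, 0, 2, 3]
Patterns do not match
Same pattern = No


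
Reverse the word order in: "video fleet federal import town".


Original: "video fleet federal import town"
Words (1..n): video | fleet | federal | import | town
Reversed (n..1): town | import | federal | fleet | video
Result = "town import federal fleet video"


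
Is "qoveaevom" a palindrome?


Word: "qoveaevom"
Reversed: "moveaevoq"
Forward == Backward? qoveaevom != moveaevoq
Palindrome = No


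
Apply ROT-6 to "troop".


Word: "troop"
Shift: 6
Each letter → (letter + shift) mod 26:
  't' (19) + 6 = 25 → 'z'
  'r' (17) + 6 = 23 → 'x'
  'o' (14) + 6 = 20 → 'u'
  'o' (14) + 6 = 20 → 'u'
  'p' (15) + 6 = 21 → 'v'
Result = "zxuuv"


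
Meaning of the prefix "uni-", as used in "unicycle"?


Prefix: uni-
Example: unicycle = uni- + cycle
Meaning = one


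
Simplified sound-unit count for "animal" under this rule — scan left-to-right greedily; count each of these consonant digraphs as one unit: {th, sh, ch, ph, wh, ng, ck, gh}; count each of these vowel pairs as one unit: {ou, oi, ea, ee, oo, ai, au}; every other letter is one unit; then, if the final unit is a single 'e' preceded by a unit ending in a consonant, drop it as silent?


Word: "animal" (6 letters)
Left-to-right scan:
  [1] 'a' (letter)
  [2] 'n' (letter)
  [3] 'i' (letter)
  [4] 'm' (letter)
  [5] 'a' (letter)
  [6] 'l' (letter)
Units from scan: 6
Sound units = 6 units


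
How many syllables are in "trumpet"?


Word: "trumpet"
Syllable breakdown: trum | pet
Counting: 2 parts
= 2 syllables


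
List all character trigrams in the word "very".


Word: "very" (length 4)
Number of trigrams = 4 - 3 + 1 = 2
  Position 0: "ver"
  Position 1: "ery"
Trigrams = "ver", "ery"


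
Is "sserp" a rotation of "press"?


Word: "press", Candidate: "sserp"
Method: check if candidate is substring of word+word
"presspress" contains "sserp"? No
Is rotation = No


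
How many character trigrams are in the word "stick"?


Word: "stick" (length 5)
Number of 3-grams = length - 3 + 1 = 5 - 3 + 1
= 3


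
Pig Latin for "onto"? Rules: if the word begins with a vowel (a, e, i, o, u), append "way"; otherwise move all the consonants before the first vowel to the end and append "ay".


Word: "onto"
Starts with vowel → add 'way'
Pig Latin = "ontoway"


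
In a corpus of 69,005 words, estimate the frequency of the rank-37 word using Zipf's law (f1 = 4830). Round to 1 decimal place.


Zipf's law: f(r) = f(1) / r
f(1) = 4830
f(37) = 4830 / 37
= 130.5 occurrences


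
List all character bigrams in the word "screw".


Word: "screw" (length 5)
Number of bigrams = 5 - 2 + 1 = 4
  Position 0: "sc"
  Position 1: "cr"
  Position 2: "re"
  Position 3: "ew"
Bigrams = "sc", "cr", "re", "ew"


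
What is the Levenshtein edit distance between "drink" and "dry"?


Word 1: "drink" (length 5)
Word 2: "dry" (length 3)
One optimal edit sequence (insert/delete/substitute each cost 1):
  1. keep 'd'
  2. keep 'r'
  3. delete 'i'  (+1)
  4. delete 'n'  (+1)
  5. substitute 'k' -> 'y'  (+1)
Total edit operations: 3
Edit distance = 3


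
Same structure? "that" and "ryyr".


Pattern of "that": [0, 1, 2, 0]
Pattern of "ryyr": [0, 1, 1, 0]
Patterns do not match
Same pattern = No
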